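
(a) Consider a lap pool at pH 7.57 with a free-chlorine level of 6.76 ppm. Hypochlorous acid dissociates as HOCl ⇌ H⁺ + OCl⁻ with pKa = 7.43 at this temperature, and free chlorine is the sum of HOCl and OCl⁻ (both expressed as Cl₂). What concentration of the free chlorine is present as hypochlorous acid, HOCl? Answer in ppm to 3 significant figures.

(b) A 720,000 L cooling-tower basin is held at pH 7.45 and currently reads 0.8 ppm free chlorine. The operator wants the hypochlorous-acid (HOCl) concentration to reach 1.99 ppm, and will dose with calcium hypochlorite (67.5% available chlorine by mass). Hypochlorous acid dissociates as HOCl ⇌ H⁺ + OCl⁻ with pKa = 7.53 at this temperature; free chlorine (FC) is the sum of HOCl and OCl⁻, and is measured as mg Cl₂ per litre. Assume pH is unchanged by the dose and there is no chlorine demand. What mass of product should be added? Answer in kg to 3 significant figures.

(a) [OCl⁻]/[HOCl] = 10^(pH − pKa) = 10^(7.57 − 7.43) = 10^0.14 = 1.38.
(a) Fraction as HOCl = 1 / (1 + 1.38) = 0.4201.
(a) HOCl = 0.4201 × 6.76 ppm = 2.84 ppm.

(b) [OCl⁻]/[HOCl] = 10^(pH − pKa) = 10^(7.45 − 7.53) = 0.8318; fraction as HOCl = 1/(1 + 0.8318) = 0.5459.
(b) Free chlorine required for 1.99 ppm HOCl: 1.99 / 0.5459 = 3.645 ppm.
(b) FC to add: 3.645 − 0.8 = 2.845 mg/L as Cl₂.
(b) Cl₂ equivalent: 2.845 mg/L × 720,000 L = 2049 g.
(b) Product at 67.5% available Cl: 2049 / 0.675 = 3035 g.

(a) 2.84 ppm; (b) 3.03 kg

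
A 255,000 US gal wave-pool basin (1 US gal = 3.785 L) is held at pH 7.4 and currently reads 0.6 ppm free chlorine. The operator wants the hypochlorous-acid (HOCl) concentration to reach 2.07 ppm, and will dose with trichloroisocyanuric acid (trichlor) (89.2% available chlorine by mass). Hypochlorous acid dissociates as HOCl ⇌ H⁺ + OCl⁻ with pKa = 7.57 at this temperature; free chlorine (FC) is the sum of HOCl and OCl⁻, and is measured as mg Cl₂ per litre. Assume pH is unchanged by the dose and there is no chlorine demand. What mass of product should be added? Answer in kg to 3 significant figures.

3.10 kg

Volume: 255,000 US gal × 3.785 L/gal = 965,175 L.
[OCl⁻]/[HOCl] = 10^(pH − pKa) = 10^(7.4 − 7.57) = 0.6761; fraction as HOCl = 1/(1 + 0.6761) = 0.5966.
Free chlorine required for 2.07 ppm HOCl: 2.07 / 0.5966 = 3.469 ppm.
FC to add: 3.469 − 0.6 = 2.869 mg/L as Cl₂.
Cl₂ equivalent: 2.869 mg/L × 965,175 L = 2770 g.
Product at 89.2% available Cl: 2770 / 0.892 = 3105 g.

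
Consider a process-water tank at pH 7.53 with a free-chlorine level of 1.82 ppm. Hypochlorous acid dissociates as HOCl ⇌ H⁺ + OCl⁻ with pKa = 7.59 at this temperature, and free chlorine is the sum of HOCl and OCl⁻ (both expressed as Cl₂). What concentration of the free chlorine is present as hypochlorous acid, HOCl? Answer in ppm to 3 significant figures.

0.973 ppm

[OCl⁻]/[HOCl] = 10^(pH − pKa) = 10^(7.53 − 7.59) = 10^-0.06 = 0.871.
Fraction as HOCl = 1 / (1 + 0.871) = 0.5345.
HOCl = 0.5345 × 1.82 ppm = 0.9728 ppm.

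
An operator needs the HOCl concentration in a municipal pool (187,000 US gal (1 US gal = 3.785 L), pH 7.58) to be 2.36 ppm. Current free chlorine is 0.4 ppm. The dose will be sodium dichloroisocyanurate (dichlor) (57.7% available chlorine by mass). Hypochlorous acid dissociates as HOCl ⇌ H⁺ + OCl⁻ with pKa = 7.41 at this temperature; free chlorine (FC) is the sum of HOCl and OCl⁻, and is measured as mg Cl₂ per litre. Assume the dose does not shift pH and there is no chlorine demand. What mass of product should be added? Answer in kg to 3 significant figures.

6.69 kg

Volume: 187,000 US gal × 3.785 L/gal = 707,795 L.
[OCl⁻]/[HOCl] = 10^(pH − pKa) = 10^(7.58 − 7.41) = 1.479; fraction as HOCl = 1/(1 + 1.479) = 0.4034.
Free chlorine required for 2.36 ppm HOCl: 2.36 / 0.4034 = 5.851 ppm.
FC to add: 5.851 − 0.4 = 5.451 mg/L as Cl₂.
Cl₂ equivalent: 5.451 mg/L × 707,795 L = 3858 g.
Product at 57.7% available Cl: 3858 / 0.577 = 6686 g.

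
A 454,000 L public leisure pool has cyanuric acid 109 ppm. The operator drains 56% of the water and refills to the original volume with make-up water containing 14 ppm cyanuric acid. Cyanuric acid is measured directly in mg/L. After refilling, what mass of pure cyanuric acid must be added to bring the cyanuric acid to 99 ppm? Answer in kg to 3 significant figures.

After draining 56% and refilling: 109 × 0.44 + 14 × 0.56 = 55.8 ppm.
Deficit to target: 99 − 55.8 = 43.2 mg/L.
Mass: 43.2 mg/L × 454,000 L = 19,610 g cyanuric acid.

19.6 kg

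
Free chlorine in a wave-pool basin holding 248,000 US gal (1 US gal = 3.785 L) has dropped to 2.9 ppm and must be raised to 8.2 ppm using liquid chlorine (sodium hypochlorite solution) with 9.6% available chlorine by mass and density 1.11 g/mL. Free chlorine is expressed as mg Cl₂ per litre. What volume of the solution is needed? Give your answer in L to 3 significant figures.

46.7 L

Volume: 248,000 US gal × 3.785 L/gal = 938,680 L.
Chlorine deficit: 8.2 − 2.9 = 5.3 ppm = 5.3 mg/L as Cl₂.
Cl₂ equivalent needed: 5.3 mg/L × 938,680 L = 4,975,000 mg = 4975 g.
Product at 9.6% available chlorine: 4975 / 0.096 = 51,820 g.
Volume at density 1.11 g/mL: 51,820 g ÷ 1.11 g/mL = 46,690 mL.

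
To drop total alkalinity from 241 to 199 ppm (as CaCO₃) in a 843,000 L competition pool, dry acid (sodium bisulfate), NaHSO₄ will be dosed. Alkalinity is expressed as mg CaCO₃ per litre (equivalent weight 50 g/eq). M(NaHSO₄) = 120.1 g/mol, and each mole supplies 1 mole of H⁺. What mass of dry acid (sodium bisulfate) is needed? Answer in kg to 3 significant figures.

85.0 kg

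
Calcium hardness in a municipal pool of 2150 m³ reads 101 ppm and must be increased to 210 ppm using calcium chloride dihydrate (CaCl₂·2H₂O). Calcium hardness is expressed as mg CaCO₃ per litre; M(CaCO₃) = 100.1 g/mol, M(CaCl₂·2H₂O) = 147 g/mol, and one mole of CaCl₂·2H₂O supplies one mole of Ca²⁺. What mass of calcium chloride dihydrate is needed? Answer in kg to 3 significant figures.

Volume: 2150 m³ = 2,150,000 L.
Hardness to add: (210 − 101) = 109 mg/L as CaCO₃ × 2,150,000 L = 234,400 g as CaCO₃.
Moles of Ca²⁺ (1 mol Ca²⁺ ≡ 1 mol CaCO₃): 234,400 / 100.1 g/mol = 2341 mol.
Mass of CaCl₂·2H₂O: 2341 × 147 = 344,200 g.

344 kg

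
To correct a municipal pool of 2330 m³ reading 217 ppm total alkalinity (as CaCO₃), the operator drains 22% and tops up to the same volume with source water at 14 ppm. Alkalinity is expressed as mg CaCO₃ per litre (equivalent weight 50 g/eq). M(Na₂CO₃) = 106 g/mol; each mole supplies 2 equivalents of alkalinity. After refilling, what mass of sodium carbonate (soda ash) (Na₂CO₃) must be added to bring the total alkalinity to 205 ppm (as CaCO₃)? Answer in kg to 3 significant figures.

Volume: 2330 m³ = 2,330,000 L.
After draining 22% and refilling: 217 × 0.78 + 14 × 0.22 = 172.34 ppm.
Deficit to target: 205 − 172.34 = 32.66 mg/L.
As CaCO₃: 32.66 mg/L × 2,330,000 L = 76,100 g; ÷ 50 g/eq ÷ 2 = 761 mol Na₂CO₃.
Mass: 761 × 106 = 80,660 g.

80.7 kg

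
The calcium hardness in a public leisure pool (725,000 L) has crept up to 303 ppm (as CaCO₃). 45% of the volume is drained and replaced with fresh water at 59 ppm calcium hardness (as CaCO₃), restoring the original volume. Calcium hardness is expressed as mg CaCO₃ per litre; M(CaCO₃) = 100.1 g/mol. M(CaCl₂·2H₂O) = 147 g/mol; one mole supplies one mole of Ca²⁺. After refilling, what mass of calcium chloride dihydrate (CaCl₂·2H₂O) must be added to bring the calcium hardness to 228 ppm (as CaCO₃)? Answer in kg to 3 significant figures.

37.1 kg

After draining 45% and refilling: 303 × 0.55 + 59 × 0.45 = 193.2 ppm.
Deficit to target: 228 − 193.2 = 34.8 mg/L.
As CaCO₃: 34.8 mg/L × 725,000 L = 25,230 g; ÷ 100.1 = 252 mol Ca²⁺.
Mass: 252 × 147 = 37,050 g.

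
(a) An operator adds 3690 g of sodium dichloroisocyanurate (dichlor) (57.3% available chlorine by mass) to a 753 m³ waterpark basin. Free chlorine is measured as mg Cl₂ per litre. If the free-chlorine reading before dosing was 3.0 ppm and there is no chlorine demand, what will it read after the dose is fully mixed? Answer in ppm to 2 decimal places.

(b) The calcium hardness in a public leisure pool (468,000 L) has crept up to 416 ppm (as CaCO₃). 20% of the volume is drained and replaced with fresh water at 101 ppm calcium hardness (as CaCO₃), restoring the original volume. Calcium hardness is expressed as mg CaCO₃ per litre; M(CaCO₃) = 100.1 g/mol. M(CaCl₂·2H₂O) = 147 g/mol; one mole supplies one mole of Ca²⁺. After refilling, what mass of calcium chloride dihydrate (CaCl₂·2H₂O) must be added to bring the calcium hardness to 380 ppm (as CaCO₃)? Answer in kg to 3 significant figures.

(a) Volume: 753 m³ = 753,000 L.
(a) Available chlorine delivered: 3690 g × 0.573 = 2114 g as Cl₂.
(a) Concentration rise: 2114 g / 753,000 L = 2.808 mg/L = 2.81 ppm.
(a) Final FC: 3.0 + 2.81 = 5.81 ppm.

(b) After draining 20% and refilling: 416 × 0.80 + 101 × 0.20 = 353 ppm.
(b) Deficit to target: 380 − 353 = 27 mg/L.
(b) As CaCO₃: 27 mg/L × 468,000 L = 12,640 g; ÷ 100.1 = 126.2 mol Ca²⁺.
(b) Mass: 126.2 × 147 = 18,560 g.

(a) 5.81 ppm; (b) 18.6 kg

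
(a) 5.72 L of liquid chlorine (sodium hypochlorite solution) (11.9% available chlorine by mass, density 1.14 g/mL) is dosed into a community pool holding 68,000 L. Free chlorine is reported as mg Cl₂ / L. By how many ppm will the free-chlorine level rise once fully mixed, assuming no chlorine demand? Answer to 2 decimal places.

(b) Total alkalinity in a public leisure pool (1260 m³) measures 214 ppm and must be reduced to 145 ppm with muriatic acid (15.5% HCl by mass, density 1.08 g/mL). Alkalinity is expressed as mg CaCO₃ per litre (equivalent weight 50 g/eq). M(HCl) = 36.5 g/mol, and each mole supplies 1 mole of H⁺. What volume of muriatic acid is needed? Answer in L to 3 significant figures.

(a) 11.41 ppm; (b) 379 L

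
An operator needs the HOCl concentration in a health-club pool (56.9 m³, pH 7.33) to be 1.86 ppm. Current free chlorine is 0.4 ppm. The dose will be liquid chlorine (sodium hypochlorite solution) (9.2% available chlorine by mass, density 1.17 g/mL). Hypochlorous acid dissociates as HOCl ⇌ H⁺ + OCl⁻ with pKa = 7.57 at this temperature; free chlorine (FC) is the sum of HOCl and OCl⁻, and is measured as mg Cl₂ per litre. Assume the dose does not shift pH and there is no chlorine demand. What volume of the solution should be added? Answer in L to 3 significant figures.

1.34 L

Volume: 56.9 m³ = 56,900 L.
[OCl⁻]/[HOCl] = 10^(pH − pKa) = 10^(7.33 − 7.57) = 0.5754; fraction as HOCl = 1/(1 + 0.5754) = 0.6347.
Free chlorine required for 1.86 ppm HOCl: 1.86 / 0.6347 = 2.93 ppm.
FC to add: 2.93 − 0.4 = 2.53 mg/L as Cl₂.
Cl₂ equivalent: 2.53 mg/L × 56,900 L = 144 g.
Product at 9.2% available Cl: 144 / 0.092 = 1565 g.
Volume: 1565 g ÷ 1.17 g/mL = 1338 mL.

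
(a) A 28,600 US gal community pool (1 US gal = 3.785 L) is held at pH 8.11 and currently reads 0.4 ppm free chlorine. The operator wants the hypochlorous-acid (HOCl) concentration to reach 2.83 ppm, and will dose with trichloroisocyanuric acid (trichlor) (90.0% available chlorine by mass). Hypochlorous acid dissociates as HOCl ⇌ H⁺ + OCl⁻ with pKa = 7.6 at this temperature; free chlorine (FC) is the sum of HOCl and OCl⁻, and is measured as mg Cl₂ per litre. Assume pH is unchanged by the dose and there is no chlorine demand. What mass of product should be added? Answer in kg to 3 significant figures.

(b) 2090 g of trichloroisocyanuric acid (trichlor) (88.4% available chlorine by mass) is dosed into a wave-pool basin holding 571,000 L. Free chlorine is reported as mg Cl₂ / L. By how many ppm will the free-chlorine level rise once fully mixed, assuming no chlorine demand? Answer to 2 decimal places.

(a) Volume: 28,600 US gal × 3.785 L/gal = 108,251 L.
(a) [OCl⁻]/[HOCl] = 10^(pH − pKa) = 10^(8.11 − 7.6) = 3.236; fraction as HOCl = 1/(1 + 3.236) = 0.2361.
(a) Free chlorine required for 2.83 ppm HOCl: 2.83 / 0.2361 = 11.99 ppm.
(a) FC to add: 11.99 − 0.4 = 11.59 mg/L as Cl₂.
(a) Cl₂ equivalent: 11.59 mg/L × 108,251 L = 1254 g.
(a) Product at 90.0% available Cl: 1254 / 0.9 = 1394 g.

(b) Available chlorine delivered: 2090 g × 0.884 = 1848 g as Cl₂.
(b) Concentration rise: 1848 g / 571,000 L = 3.236 mg/L = 3.24 ppm.

(a) 1.39 kg; (b) 3.24 ppm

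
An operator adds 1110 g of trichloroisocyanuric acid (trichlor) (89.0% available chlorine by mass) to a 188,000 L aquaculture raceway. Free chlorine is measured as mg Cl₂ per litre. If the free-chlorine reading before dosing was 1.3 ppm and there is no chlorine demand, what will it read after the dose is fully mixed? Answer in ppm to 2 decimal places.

6.55 ppm

Available chlorine delivered: 1110 g × 0.89 = 987.9 g as Cl₂.
Concentration rise: 987.9 g / 188,000 L = 5.255 mg/L = 5.25 ppm.
Final FC: 1.3 + 5.25 = 6.55 ppm.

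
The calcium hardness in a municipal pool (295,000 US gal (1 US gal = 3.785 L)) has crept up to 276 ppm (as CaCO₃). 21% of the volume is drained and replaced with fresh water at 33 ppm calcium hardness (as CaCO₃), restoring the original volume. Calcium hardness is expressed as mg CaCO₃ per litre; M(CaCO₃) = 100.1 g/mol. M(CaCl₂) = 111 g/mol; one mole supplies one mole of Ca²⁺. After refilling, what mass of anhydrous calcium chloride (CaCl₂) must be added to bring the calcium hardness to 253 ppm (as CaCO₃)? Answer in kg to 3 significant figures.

34.7 kg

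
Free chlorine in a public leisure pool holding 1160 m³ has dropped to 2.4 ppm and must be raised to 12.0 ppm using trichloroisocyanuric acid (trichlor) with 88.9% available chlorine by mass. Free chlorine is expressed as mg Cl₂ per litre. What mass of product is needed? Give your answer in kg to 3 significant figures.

Volume: 1160 m³ = 1,160,000 L.
Chlorine deficit: 12.0 − 2.4 = 9.6 ppm = 9.6 mg/L as Cl₂.
Cl₂ equivalent needed: 9.6 mg/L × 1,160,000 L = 11,140,000 mg = 11,140 g.
Product at 88.9% available chlorine: 11,140 / 0.889 = 12,530 g.

12.5 kg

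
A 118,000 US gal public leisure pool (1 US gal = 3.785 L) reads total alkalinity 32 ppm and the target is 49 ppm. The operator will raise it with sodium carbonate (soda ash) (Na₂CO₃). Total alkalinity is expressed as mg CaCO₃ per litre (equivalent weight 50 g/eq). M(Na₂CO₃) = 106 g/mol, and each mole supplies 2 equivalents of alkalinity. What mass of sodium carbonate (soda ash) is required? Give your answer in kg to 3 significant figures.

8.05 kg

Volume: 118,000 US gal × 3.785 L/gal = 446,630 L.
Alkalinity to add: (49 − 32) = 17 mg/L as CaCO₃ × 446,630 L = 7593 g as CaCO₃.
Equivalents: 7593 g ÷ 50 g/eq = 151.9 eq.
Each mole of Na₂CO₃ supplies 2 eq, so 151.9 / 2 = 75.93 mol.
Mass: 75.93 mol × 106 g/mol = 8048 g.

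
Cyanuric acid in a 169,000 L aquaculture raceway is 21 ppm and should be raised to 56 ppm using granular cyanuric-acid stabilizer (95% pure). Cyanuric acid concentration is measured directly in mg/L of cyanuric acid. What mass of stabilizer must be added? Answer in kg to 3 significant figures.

6.23 kg

CYA to add: (56 − 21) = 35 mg/L × 169,000 L = 5915 g cyanuric acid.
At 95% purity: 5915 / 0.95 = 6226 g product.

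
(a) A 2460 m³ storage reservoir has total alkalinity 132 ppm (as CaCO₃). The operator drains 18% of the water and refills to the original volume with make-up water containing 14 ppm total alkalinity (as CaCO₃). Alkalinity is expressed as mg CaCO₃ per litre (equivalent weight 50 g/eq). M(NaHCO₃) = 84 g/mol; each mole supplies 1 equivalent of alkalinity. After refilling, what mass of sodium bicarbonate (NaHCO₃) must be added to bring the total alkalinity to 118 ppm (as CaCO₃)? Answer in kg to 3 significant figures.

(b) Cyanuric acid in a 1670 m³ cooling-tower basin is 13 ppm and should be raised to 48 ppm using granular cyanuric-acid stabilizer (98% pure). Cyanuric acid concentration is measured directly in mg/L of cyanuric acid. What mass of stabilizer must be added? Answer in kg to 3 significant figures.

(a) 29.9 kg; (b) 59.6 kg

(a) Volume: 2460 m³ = 2,460,000 L.
(a) After draining 18% and refilling: 132 × 0.82 + 14 × 0.18 = 110.76 ppm.
(a) Deficit to target: 118 − 110.76 = 7.24 mg/L.
(a) As CaCO₃: 7.24 mg/L × 2,460,000 L = 17,810 g; ÷ 50 g/eq ÷ 1 = 356.2 mol NaHCO₃.
(a) Mass: 356.2 × 84 = 29,920 g.

(b) Volume: 1670 m³ = 1,670,000 L.
(b) CYA to add: (48 − 13) = 35 mg/L × 1,670,000 L = 58,450 g cyanuric acid.
(b) At 98% purity: 58,450 / 0.98 = 59,640 g product.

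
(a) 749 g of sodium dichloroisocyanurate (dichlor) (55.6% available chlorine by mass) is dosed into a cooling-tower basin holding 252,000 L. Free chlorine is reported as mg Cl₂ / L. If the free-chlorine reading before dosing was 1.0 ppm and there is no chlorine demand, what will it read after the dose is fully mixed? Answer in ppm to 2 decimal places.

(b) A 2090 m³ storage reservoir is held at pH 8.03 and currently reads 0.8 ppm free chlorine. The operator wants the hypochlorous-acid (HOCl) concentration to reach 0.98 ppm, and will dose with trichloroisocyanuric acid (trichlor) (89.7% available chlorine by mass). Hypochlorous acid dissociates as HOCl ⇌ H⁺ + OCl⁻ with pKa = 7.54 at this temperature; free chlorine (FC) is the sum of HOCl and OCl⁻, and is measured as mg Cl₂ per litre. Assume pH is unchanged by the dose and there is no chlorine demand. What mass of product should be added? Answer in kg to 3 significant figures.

(a) 2.65 ppm; (b) 7.48 kg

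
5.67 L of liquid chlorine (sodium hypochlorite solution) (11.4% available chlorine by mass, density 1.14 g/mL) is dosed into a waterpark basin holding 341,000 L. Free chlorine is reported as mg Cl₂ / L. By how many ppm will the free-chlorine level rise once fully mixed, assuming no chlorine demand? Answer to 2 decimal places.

Mass of solution: 5.67 L × 1000 mL/L × 1.14 g/mL = 6464 g.
Available chlorine delivered: 6464 g × 0.114 = 736.9 g as Cl₂.
Concentration rise: 736.9 g / 341,000 L = 2.161 mg/L = 2.16 ppm.

2.16 ppm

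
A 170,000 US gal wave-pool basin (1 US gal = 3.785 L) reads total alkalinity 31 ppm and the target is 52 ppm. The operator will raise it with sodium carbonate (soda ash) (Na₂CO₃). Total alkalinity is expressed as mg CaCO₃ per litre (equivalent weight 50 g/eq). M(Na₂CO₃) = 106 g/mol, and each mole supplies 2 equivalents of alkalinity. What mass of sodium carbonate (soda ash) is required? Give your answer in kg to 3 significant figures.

14.3 kg

Volume: 170,000 US gal × 3.785 L/gal = 643,450 L.
Alkalinity to add: (52 − 31) = 21 mg/L as CaCO₃ × 643,450 L = 13,510 g as CaCO₃.
Equivalents: 13,510 g ÷ 50 g/eq = 270.2 eq.
Each mole of Na₂CO₃ supplies 2 eq, so 270.2 / 2 = 135.1 mol.
Mass: 135.1 mol × 106 g/mol = 14,320 g.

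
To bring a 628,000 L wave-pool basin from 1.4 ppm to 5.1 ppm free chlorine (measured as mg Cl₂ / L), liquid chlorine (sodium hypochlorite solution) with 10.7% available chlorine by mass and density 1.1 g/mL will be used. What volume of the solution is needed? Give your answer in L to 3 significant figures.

19.7 L

Chlorine deficit: 5.1 − 1.4 = 3.7 ppm = 3.7 mg/L as Cl₂.
Cl₂ equivalent needed: 3.7 mg/L × 628,000 L = 2,324,000 mg = 2324 g.
Product at 10.7% available chlorine: 2324 / 0.107 = 21,720 g.
Volume at density 1.1 g/mL: 21,720 g ÷ 1.1 g/mL = 19,740 mL.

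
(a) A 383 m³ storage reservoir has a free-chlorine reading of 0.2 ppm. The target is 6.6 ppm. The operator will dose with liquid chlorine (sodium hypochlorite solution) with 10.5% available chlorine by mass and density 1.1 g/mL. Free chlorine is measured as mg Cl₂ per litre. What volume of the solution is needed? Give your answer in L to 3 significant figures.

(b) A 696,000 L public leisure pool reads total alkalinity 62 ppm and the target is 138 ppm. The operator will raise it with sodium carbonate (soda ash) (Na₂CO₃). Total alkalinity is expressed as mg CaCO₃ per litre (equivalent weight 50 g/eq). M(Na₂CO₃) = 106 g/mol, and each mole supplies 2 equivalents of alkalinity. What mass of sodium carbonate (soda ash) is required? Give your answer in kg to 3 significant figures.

(a) 21.2 L; (b) 56.1 kg

(a) Volume: 383 m³ = 383,000 L.
(a) Chlorine deficit: 6.6 − 0.2 = 6.4 ppm = 6.4 mg/L as Cl₂.
(a) Cl₂ equivalent needed: 6.4 mg/L × 383,000 L = 2,451,000 mg = 2451 g.
(a) Product at 10.5% available chlorine: 2451 / 0.105 = 23,340 g.
(a) Volume at density 1.1 g/mL: 23,340 g ÷ 1.1 g/mL = 21,220 mL.

(b) Alkalinity to add: (138 − 62) = 76 mg/L as CaCO₃ × 696,000 L = 52,900 g as CaCO₃.
(b) Equivalents: 52,900 g ÷ 50 g/eq = 1058 eq.
(b) Each mole of Na₂CO₃ supplies 2 eq, so 1058 / 2 = 529 mol.
(b) Mass: 529 mol × 106 g/mol = 56,070 g.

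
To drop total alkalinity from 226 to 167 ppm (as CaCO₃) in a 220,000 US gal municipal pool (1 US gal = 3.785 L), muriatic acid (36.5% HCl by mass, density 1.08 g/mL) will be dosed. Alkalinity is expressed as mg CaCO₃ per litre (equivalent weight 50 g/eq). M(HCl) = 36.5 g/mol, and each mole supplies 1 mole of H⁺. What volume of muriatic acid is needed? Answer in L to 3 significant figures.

91.0 L

Volume: 220,000 US gal × 3.785 L/gal = 832,700 L.
Alkalinity to neutralize: (226 − 167) = 59 mg/L as CaCO₃ × 832,700 L = 49,130 g as CaCO₃.
Equivalents of H⁺ required: 49,130 ÷ 50 g/eq = 982.6 eq = 982.6 mol HCl.
Mass of HCl: 982.6 × 36.5 = 35,860 g.
Mass of 36.5% solution: 35,860 / 0.365 = 98,260 g.
Volume: 98,260 g ÷ 1.08 g/mL = 90,980 mL.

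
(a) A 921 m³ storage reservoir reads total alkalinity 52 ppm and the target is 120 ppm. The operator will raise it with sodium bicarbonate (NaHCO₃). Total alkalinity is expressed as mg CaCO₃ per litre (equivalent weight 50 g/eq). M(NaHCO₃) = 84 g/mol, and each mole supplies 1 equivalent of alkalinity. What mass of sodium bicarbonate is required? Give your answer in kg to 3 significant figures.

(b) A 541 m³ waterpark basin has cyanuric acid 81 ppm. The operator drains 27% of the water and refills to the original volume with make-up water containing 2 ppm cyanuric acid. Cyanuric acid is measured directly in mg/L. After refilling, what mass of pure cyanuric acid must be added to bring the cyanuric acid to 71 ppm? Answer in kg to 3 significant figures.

(a) 105 kg; (b) 6.13 kg

(a) Volume: 921 m³ = 921,000 L.
(a) Alkalinity to add: (120 − 52) = 68 mg/L as CaCO₃ × 921,000 L = 62,630 g as CaCO₃.
(a) Equivalents: 62,630 g ÷ 50 g/eq = 1253 eq.
(a) NaHCO₃ supplies 1 eq per mole → 1253 mol.
(a) Mass: 1253 mol × 84 g/mol = 105,200 g.

(b) Volume: 541 m³ = 541,000 L.
(b) After draining 27% and refilling: 81 × 0.73 + 2 × 0.27 = 59.67 ppm.
(b) Deficit to target: 71 − 59.67 = 11.33 mg/L.
(b) Mass: 11.33 mg/L × 541,000 L = 6130 g cyanuric acid.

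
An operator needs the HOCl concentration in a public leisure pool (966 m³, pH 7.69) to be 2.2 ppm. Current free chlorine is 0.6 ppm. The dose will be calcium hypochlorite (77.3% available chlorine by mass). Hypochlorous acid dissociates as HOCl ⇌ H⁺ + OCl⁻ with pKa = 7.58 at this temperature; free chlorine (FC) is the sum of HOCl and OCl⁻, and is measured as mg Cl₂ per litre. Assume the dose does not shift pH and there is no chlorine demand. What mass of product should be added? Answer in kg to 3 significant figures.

5.54 kg

Volume: 966 m³ = 966,000 L.
[OCl⁻]/[HOCl] = 10^(pH − pKa) = 10^(7.69 − 7.58) = 1.288; fraction as HOCl = 1/(1 + 1.288) = 0.437.
Free chlorine required for 2.2 ppm HOCl: 2.2 / 0.437 = 5.034 ppm.
FC to add: 5.034 − 0.6 = 4.434 mg/L as Cl₂.
Cl₂ equivalent: 4.434 mg/L × 966,000 L = 4283 g.
Product at 77.3% available Cl: 4283 / 0.773 = 5541 g.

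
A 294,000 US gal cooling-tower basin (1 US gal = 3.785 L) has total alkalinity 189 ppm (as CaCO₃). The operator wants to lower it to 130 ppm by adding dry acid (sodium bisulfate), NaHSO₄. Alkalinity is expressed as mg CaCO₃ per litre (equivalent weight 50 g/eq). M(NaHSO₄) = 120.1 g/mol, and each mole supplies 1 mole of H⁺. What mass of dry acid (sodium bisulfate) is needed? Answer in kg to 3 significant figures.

158 kg

Volume: 294,000 US gal × 3.785 L/gal = 1,112,790 L.
Alkalinity to neutralize: (189 − 130) = 59 mg/L as CaCO₃ × 1,112,790 L = 65,650 g as CaCO₃.
Equivalents of H⁺ required: 65,650 ÷ 50 g/eq = 1313 eq = 1313 mol NaHSO₄.
Mass of NaHSO₄: 1313 × 120.1 = 157,700 g.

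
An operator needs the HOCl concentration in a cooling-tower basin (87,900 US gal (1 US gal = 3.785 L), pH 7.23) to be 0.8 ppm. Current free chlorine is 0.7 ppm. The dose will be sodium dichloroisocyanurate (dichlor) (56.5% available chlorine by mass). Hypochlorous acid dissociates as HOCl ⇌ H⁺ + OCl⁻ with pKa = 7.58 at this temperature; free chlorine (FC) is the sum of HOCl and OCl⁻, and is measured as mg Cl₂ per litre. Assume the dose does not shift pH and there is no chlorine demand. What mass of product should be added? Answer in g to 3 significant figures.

269 g

Volume: 87,900 US gal × 3.785 L/gal = 332,702 L.
[OCl⁻]/[HOCl] = 10^(pH − pKa) = 10^(7.23 − 7.58) = 0.4467; fraction as HOCl = 1/(1 + 0.4467) = 0.6912.
Free chlorine required for 0.8 ppm HOCl: 0.8 / 0.6912 = 1.157 ppm.
FC to add: 1.157 − 0.7 = 0.4573 mg/L as Cl₂.
Cl₂ equivalent: 0.4573 mg/L × 332,702 L = 152.2 g.
Product at 56.5% available Cl: 152.2 / 0.565 = 269.3 g.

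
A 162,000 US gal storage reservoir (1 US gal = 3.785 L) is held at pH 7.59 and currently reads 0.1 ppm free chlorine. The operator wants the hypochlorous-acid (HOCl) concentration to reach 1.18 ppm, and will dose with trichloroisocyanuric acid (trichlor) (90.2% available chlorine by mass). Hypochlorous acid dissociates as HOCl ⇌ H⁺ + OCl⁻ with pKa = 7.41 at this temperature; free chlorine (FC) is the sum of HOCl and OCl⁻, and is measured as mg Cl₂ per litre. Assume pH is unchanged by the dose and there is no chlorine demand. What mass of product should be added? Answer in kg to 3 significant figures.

1.95 kg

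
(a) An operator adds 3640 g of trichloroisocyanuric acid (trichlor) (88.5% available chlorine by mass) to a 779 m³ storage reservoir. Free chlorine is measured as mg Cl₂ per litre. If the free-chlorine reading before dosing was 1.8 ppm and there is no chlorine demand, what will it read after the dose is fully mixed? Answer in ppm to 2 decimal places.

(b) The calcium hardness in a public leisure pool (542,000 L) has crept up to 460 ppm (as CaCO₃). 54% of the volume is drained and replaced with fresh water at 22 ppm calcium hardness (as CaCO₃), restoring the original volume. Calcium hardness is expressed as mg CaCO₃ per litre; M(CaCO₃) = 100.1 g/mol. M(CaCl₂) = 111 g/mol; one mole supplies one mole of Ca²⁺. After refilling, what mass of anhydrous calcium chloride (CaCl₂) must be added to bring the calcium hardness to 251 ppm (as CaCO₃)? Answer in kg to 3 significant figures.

(a) Volume: 779 m³ = 779,000 L.
(a) Available chlorine delivered: 3640 g × 0.885 = 3221 g as Cl₂.
(a) Concentration rise: 3221 g / 779,000 L = 4.135 mg/L = 4.14 ppm.
(a) Final FC: 1.8 + 4.14 = 5.94 ppm.

(b) After draining 54% and refilling: 460 × 0.46 + 22 × 0.54 = 223.48 ppm.
(b) Deficit to target: 251 − 223.48 = 27.52 mg/L.
(b) As CaCO₃: 27.52 mg/L × 542,000 L = 14,920 g; ÷ 100.1 = 149 mol Ca²⁺.
(b) Mass: 149 × 111 = 16,540 g.

(a) 5.94 ppm; (b) 16.5 kg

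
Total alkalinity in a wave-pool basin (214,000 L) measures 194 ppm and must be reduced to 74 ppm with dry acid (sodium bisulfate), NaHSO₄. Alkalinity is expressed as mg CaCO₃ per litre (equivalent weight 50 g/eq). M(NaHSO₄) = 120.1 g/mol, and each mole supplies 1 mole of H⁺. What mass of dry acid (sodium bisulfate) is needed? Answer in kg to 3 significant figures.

Alkalinity to neutralize: (194 − 74) = 120 mg/L as CaCO₃ × 214,000 L = 25,680 g as CaCO₃.
Equivalents of H⁺ required: 25,680 ÷ 50 g/eq = 513.6 eq = 513.6 mol NaHSO₄.
Mass of NaHSO₄: 513.6 × 120.1 = 61,680 g.

61.7 kg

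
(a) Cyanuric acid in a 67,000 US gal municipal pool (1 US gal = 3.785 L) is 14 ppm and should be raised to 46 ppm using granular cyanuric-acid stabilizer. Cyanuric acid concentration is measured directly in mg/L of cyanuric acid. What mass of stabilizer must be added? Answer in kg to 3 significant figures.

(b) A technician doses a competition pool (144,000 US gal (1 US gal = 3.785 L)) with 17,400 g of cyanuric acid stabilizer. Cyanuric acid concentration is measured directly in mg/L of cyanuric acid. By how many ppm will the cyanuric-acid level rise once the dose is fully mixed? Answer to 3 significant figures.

(a) Volume: 67,000 US gal × 3.785 L/gal = 253,595 L.
(a) CYA to add: (46 − 14) = 32 mg/L × 253,595 L = 8115 g cyanuric acid.

(b) Volume: 144,000 US gal × 3.785 L/gal = 545,040 L.
(b) Rise: 17,400 g / 545,040 L × 1000 = 31.92 mg/L.

(a) 8.12 kg; (b) 31.9 ppm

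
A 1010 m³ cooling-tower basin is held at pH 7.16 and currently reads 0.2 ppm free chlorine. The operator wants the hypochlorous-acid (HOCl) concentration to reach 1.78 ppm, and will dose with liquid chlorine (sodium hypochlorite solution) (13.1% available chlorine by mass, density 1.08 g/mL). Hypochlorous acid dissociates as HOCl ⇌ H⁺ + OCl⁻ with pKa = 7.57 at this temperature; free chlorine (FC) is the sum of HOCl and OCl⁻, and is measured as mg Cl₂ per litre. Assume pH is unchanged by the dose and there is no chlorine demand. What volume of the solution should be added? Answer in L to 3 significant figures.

16.2 L

Volume: 1010 m³ = 1,010,000 L.
[OCl⁻]/[HOCl] = 10^(pH − pKa) = 10^(7.16 − 7.57) = 0.389; fraction as HOCl = 1/(1 + 0.389) = 0.7199.
Free chlorine required for 1.78 ppm HOCl: 1.78 / 0.7199 = 2.473 ppm.
FC to add: 2.473 − 0.2 = 2.273 mg/L as Cl₂.
Cl₂ equivalent: 2.273 mg/L × 1,010,000 L = 2295 g.
Product at 13.1% available Cl: 2295 / 0.131 = 17,520 g.
Volume: 17,520 g ÷ 1.08 g/mL = 16,220 mL.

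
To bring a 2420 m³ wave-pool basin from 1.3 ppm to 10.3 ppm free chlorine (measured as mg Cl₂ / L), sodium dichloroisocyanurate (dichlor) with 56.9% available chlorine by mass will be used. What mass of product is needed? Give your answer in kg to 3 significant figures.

38.3 kg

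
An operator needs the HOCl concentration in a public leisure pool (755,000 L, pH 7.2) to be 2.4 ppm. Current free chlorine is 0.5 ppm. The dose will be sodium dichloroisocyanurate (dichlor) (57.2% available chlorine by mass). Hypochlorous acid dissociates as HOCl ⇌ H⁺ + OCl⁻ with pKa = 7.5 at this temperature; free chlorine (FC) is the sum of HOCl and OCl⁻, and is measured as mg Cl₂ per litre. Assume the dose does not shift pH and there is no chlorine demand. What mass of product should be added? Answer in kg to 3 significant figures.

4.10 kg

[OCl⁻]/[HOCl] = 10^(pH − pKa) = 10^(7.2 − 7.5) = 0.5012; fraction as HOCl = 1/(1 + 0.5012) = 0.6661.
Free chlorine required for 2.4 ppm HOCl: 2.4 / 0.6661 = 3.603 ppm.
FC to add: 3.603 − 0.5 = 3.103 mg/L as Cl₂.
Cl₂ equivalent: 3.103 mg/L × 755,000 L = 2343 g.
Product at 57.2% available Cl: 2343 / 0.572 = 4096 g.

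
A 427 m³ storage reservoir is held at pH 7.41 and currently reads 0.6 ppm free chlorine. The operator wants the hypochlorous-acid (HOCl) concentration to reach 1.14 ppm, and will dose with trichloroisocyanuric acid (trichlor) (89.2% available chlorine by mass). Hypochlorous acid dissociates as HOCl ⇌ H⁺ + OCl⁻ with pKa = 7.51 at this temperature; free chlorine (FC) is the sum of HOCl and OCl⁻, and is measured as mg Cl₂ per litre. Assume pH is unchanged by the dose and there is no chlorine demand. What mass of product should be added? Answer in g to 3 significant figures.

692 g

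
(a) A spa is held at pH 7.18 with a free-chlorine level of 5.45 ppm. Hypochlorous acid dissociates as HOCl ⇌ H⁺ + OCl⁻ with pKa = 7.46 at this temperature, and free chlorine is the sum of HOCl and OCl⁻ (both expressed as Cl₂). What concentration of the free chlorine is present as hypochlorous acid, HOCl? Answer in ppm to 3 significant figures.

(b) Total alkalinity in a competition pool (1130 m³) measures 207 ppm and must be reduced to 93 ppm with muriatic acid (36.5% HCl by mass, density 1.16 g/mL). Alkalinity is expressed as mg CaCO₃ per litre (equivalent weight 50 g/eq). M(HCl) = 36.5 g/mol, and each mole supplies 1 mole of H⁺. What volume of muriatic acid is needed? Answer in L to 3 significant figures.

(a) 3.57 ppm; (b) 222 L

(a) [OCl⁻]/[HOCl] = 10^(pH − pKa) = 10^(7.18 − 7.46) = 10^-0.28 = 0.5248.
(a) Fraction as HOCl = 1 / (1 + 0.5248) = 0.6558.
(a) HOCl = 0.6558 × 5.45 ppm = 3.574 ppm.

(b) Volume: 1130 m³ = 1,130,000 L.
(b) Alkalinity to neutralize: (207 − 93) = 114 mg/L as CaCO₃ × 1,130,000 L = 128,800 g as CaCO₃.
(b) Equivalents of H⁺ required: 128,800 ÷ 50 g/eq = 2576 eq = 2576 mol HCl.
(b) Mass of HCl: 2576 × 36.5 = 94,040 g.
(b) Mass of 36.5% solution: 94,040 / 0.365 = 257,600 g.
(b) Volume: 257,600 g ÷ 1.16 g/mL = 222,100 mL.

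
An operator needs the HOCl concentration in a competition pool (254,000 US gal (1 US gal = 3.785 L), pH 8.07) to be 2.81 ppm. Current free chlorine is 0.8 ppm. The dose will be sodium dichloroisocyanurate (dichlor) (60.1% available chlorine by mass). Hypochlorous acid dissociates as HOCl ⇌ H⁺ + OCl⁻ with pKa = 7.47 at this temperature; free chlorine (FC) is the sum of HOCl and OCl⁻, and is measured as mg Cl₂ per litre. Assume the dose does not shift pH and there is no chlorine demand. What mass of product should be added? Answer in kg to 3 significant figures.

21.1 kg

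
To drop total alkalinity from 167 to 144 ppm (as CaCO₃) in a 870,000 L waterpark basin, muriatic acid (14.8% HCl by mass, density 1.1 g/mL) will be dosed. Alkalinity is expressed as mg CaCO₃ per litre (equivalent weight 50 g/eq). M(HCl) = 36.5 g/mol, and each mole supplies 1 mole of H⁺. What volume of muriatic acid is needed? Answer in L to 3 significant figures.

Alkalinity to neutralize: (167 − 144) = 23 mg/L as CaCO₃ × 870,000 L = 20,010 g as CaCO₃.
Equivalents of H⁺ required: 20,010 ÷ 50 g/eq = 400.2 eq = 400.2 mol HCl.
Mass of HCl: 400.2 × 36.5 = 14,610 g.
Mass of 14.8% solution: 14,610 / 0.148 = 98,700 g.
Volume: 98,700 g ÷ 1.1 g/mL = 89,730 mL.

89.7 L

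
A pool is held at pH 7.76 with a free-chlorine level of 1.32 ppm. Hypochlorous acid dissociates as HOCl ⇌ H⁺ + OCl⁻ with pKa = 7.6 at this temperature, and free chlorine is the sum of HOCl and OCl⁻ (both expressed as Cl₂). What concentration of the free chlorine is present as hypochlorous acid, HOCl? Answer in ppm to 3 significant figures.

0.540 ppm

[OCl⁻]/[HOCl] = 10^(pH − pKa) = 10^(7.76 − 7.6) = 10^0.16 = 1.445.
Fraction as HOCl = 1 / (1 + 1.445) = 0.4089.
HOCl = 0.4089 × 1.32 ppm = 0.5398 ppm.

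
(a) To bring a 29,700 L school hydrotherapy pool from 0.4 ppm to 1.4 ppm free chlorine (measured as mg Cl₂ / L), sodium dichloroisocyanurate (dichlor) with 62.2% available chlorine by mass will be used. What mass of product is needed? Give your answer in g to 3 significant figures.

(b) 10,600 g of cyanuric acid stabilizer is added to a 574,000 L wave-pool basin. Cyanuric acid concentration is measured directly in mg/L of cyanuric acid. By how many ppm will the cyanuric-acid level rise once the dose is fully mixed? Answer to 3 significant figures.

(a) Chlorine deficit: 1.4 − 0.4 = 1 ppm = 1 mg/L as Cl₂.
(a) Cl₂ equivalent needed: 1 mg/L × 29,700 L = 29,700 mg = 29.7 g.
(a) Product at 62.2% available chlorine: 29.7 / 0.622 = 47.75 g.

(b) Rise: 10,600 g / 574,000 L × 1000 = 18.47 mg/L.

(a) 47.7 g; (b) 18.5 ppm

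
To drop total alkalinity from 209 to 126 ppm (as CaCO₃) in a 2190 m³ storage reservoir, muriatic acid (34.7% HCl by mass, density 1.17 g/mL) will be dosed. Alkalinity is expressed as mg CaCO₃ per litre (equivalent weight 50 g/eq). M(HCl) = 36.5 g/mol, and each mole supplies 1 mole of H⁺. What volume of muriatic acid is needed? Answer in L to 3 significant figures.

Volume: 2190 m³ = 2,190,000 L.
Alkalinity to neutralize: (209 − 126) = 83 mg/L as CaCO₃ × 2,190,000 L = 181,800 g as CaCO₃.
Equivalents of H⁺ required: 181,800 ÷ 50 g/eq = 3635 eq = 3635 mol HCl.
Mass of HCl: 3635 × 36.5 = 132,700 g.
Mass of 34.7% solution: 132,700 / 0.347 = 382,400 g.
Volume: 382,400 g ÷ 1.17 g/mL = 326,800 mL.

327 L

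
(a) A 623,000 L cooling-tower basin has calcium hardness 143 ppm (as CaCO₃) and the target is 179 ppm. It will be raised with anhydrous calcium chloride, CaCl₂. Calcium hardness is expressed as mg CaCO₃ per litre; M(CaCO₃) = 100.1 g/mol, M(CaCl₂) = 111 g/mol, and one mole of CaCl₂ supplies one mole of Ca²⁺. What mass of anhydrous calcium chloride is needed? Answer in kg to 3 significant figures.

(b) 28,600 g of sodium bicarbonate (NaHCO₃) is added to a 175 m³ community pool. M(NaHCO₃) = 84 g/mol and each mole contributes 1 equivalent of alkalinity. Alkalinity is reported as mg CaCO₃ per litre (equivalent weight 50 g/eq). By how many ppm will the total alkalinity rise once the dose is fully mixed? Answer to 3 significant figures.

(a) Hardness to add: (179 − 143) = 36 mg/L as CaCO₃ × 623,000 L = 22,430 g as CaCO₃.
(a) Moles of Ca²⁺ (1 mol Ca²⁺ ≡ 1 mol CaCO₃): 22,430 / 100.1 g/mol = 224.1 mol.
(a) Mass of CaCl₂: 224.1 × 111 = 24,870 g.

(b) Volume: 175 m³ = 175,000 L.
(b) Moles of NaHCO₃: 28,600 g ÷ 84 g/mol = 340.5 mol → 340.5 eq of alkalinity.
(b) As CaCO₃: 340.5 eq × 50 g/eq = 17,020 g.
(b) Rise: 17,020 g / 175,000 L × 1000 = 97.28 mg/L.

(a) 24.9 kg; (b) 97.3 ppm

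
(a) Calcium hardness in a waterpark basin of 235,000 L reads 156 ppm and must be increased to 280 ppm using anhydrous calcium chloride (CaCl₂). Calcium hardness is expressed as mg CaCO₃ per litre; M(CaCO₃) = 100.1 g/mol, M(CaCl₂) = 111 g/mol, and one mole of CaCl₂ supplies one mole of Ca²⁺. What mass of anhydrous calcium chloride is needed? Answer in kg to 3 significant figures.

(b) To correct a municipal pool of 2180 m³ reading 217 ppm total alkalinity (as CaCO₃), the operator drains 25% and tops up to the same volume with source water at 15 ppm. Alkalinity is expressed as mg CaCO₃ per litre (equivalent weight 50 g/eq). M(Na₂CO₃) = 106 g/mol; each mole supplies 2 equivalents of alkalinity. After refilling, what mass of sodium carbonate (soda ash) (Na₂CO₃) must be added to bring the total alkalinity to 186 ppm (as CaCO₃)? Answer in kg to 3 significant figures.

(a) Hardness to add: (280 − 156) = 124 mg/L as CaCO₃ × 235,000 L = 29,140 g as CaCO₃.
(a) Moles of Ca²⁺ (1 mol Ca²⁺ ≡ 1 mol CaCO₃): 29,140 / 100.1 g/mol = 291.1 mol.
(a) Mass of CaCl₂: 291.1 × 111 = 32,310 g.

(b) Volume: 2180 m³ = 2,180,000 L.
(b) After draining 25% and refilling: 217 × 0.75 + 15 × 0.25 = 166.5 ppm.
(b) Deficit to target: 186 − 166.5 = 19.5 mg/L.
(b) As CaCO₃: 19.5 mg/L × 2,180,000 L = 42,510 g; ÷ 50 g/eq ÷ 2 = 425.1 mol Na₂CO₃.
(b) Mass: 425.1 × 106 = 45,060 g.

(a) 32.3 kg; (b) 45.1 kg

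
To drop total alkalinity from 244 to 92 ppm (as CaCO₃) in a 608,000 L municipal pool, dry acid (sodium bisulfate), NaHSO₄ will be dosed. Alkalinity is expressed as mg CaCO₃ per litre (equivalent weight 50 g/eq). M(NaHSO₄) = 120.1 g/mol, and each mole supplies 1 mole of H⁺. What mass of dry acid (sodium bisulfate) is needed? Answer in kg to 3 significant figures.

222 kg

Alkalinity to neutralize: (244 − 92) = 152 mg/L as CaCO₃ × 608,000 L = 92,420 g as CaCO₃.
Equivalents of H⁺ required: 92,420 ÷ 50 g/eq = 1848 eq = 1848 mol NaHSO₄.
Mass of NaHSO₄: 1848 × 120.1 = 222,000 g.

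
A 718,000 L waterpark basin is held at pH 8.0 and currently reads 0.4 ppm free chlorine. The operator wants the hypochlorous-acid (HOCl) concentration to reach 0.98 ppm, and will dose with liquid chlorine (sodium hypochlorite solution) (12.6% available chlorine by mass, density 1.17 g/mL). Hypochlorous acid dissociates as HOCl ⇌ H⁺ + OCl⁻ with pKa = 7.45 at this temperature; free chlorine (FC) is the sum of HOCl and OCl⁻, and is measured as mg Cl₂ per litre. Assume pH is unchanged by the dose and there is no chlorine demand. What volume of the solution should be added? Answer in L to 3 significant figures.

19.8 L

[OCl⁻]/[HOCl] = 10^(pH − pKa) = 10^(8.0 − 7.45) = 3.548; fraction as HOCl = 1/(1 + 3.548) = 0.2199.
Free chlorine required for 0.98 ppm HOCl: 0.98 / 0.2199 = 4.457 ppm.
FC to add: 4.457 − 0.4 = 4.057 mg/L as Cl₂.
Cl₂ equivalent: 4.057 mg/L × 718,000 L = 2913 g.
Product at 12.6% available Cl: 2913 / 0.126 = 23,120 g.
Volume: 23,120 g ÷ 1.17 g/mL = 19,760 mL.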